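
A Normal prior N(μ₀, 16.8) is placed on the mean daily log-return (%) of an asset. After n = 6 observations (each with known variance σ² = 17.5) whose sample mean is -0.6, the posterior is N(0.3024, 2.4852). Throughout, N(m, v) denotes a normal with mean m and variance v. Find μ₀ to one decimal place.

μ₀ = 5.5

The posterior mean is a precision-weighted average: μ_n = (τ₀μ₀ + τ_data·x̄)/(τ₀+τ_data), with τ₀=1/σ₀² and τ_data=n/σ².
Here τ₀ = 1/16.8 = 0.059524 and τ_data = 6/17.5 = 0.342857, so τ_n = 0.402381.
Rearranging for μ₀: μ₀ = (μ_n·τ_n − τ_data·x̄)/τ₀ = (0.3024·0.402381 − 0.342857·-0.6) / 0.059524 = 0.327394/0.059524 ≈ 5.5.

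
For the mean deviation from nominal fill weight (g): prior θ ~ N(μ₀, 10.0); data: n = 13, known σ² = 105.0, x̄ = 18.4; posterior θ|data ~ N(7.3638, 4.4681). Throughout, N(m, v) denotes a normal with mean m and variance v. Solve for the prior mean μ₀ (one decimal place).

μ₀ = -6.3

With known observation variance, the Normal–Normal posterior has precision τ_n = τ₀ + n/σ² and mean μ_n = (τ₀μ₀ + (n/σ²)x̄)/τ_n.
Here τ₀ = 1/10.0 = 0.100000 and τ_data = 13/105.0 = 0.123810, so τ_n = 0.223810.
Rearranging for μ₀: μ₀ = (μ_n·τ_n − τ_data·x̄)/τ₀ = (7.3638·0.223810 − 0.123810·18.4) / 0.100000 = -0.630012/0.100000 ≈ -6.3.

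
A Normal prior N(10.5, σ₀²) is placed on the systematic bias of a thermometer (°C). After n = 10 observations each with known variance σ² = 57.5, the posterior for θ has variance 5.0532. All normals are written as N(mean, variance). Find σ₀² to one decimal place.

σ₀² = 41.7

For the Normal–Normal model with known σ², precisions add: τ_n = τ₀ + n/σ².
So 1/σ₀² = 1/5.0532 − 10/57.5 = 0.197894 − 0.173913 = 0.023981.
Hence σ₀² = 1/0.023981 ≈ 41.7.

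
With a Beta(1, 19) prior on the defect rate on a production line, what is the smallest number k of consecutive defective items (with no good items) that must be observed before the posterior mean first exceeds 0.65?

k = 35

After k defective items and 0 good items the posterior is Beta(1+k, 19), with mean (1+k)/(1+19+k).
Set (1+k)/(20+k) > 0.65 and solve: k > (0.65·20 − 1)/(1 − 0.65) = 34.286.
The smallest integer exceeding 34.286 is 35.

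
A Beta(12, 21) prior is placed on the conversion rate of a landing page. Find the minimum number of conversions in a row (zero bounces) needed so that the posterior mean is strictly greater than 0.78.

k = 63

After k conversions and 0 bounces the posterior is Beta(12+k, 21), with mean (12+k)/(12+21+k).
Set (12+k)/(33+k) > 0.78 and solve: k > (0.78·33 − 12)/(1 − 0.78) = 62.455.
The smallest integer exceeding 62.455 is 63, and checking k=63: (75)/(96) = 0.7812 > 0.78.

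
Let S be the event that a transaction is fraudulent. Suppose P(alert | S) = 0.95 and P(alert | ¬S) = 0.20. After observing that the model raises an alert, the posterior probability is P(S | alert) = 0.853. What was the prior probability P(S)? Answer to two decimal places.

P(S) = 0.55

In odds form, posterior odds = prior odds × likelihood ratio, so prior odds = posterior odds ÷ LR.
Posterior odds = 0.853/(1−0.853) = 5.8027. LR = 0.95/0.20 = 4.7500.
Prior odds = 5.8027/4.7500 = 1.2216, so P(S) = 1.2216/(1+1.2216) ≈ 0.55.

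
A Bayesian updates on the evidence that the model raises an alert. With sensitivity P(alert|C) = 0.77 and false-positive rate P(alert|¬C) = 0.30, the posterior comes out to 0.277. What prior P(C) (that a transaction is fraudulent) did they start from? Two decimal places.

Bayes' rule in odds form gives O(C|E) = O(C)·[P(E|C)/P(E|¬C)], hence O(C) = O(C|E)/LR.
Posterior odds = 0.277/(1−0.277) = 0.3831. LR = 0.77/0.30 = 2.5667.
Prior odds = 0.3831/2.5667 = 0.1493, so P(C) = 0.1493/(1+0.1493) ≈ 0.13.

P(C) = 0.13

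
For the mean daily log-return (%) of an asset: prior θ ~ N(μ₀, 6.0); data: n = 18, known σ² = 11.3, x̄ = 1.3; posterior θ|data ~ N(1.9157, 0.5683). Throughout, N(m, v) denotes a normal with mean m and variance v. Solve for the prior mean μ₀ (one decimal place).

With known observation variance, the Normal–Normal posterior has precision τ_n = τ₀ + n/σ² and mean μ_n = (τ₀μ₀ + (n/σ²)x̄)/τ_n.
Here τ₀ = 1/6.0 = 0.166667 and τ_data = 18/11.3 = 1.592920, so τ_n = 1.759587.
Rearranging for μ₀: μ₀ = (μ_n·τ_n − τ_data·x̄)/τ₀ = (1.9157·1.759587 − 1.592920·1.3) / 0.166667 = 1.300045/0.166667 ≈ 7.8.

μ₀ = 7.8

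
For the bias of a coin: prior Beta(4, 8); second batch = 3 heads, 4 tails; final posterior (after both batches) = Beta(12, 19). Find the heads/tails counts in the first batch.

Because Beta–binomial updating is additive in the counts, the combined data contributed (α_post−α_prior, β_post−β_prior) successes and failures.
Total across both batches: 12−4=8 heads, 19−8=11 tails.
Subtract the second batch: 8−3=5 heads and 11−4=7 tails.

5 heads and 7 tails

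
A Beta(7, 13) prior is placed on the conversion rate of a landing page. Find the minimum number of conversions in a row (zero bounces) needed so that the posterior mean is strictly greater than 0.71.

After k conversions and 0 bounces the posterior is Beta(7+k, 13), with mean (7+k)/(7+13+k).
Set (7+k)/(20+k) > 0.71 and solve: k > (0.71·20 − 7)/(1 − 0.71) = 24.828.
The smallest integer exceeding 24.828 is 25.

k = 25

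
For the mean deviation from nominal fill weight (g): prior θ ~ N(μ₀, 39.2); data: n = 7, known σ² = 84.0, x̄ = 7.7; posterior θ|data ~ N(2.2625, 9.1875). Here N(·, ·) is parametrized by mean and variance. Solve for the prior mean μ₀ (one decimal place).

μ₀ = -15.5

With known observation variance, the Normal–Normal posterior has precision τ_n = τ₀ + n/σ² and mean μ_n = (τ₀μ₀ + (n/σ²)x̄)/τ_n.
Here τ₀ = 1/39.2 = 0.025510 and τ_data = 7/84.0 = 0.083333, so τ_n = 0.108843.
Rearranging for μ₀: μ₀ = (μ_n·τ_n − τ_data·x̄)/τ₀ = (2.2625·0.108843 − 0.083333·7.7) / 0.025510 = -0.395407/0.025510 ≈ -15.5.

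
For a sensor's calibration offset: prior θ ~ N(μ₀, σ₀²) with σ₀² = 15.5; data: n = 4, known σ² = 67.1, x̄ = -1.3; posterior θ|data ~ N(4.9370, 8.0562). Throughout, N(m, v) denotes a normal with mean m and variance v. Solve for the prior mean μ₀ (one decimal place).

μ₀ = 10.7

With known observation variance, the Normal–Normal posterior has precision τ_n = τ₀ + n/σ² and mean μ_n = (τ₀μ₀ + (n/σ²)x̄)/τ_n.
Here τ₀ = 1/15.5 = 0.064516 and τ_data = 4/67.1 = 0.059613, so τ_n = 0.124129.
Rearranging for μ₀: μ₀ = (μ_n·τ_n − τ_data·x̄)/τ₀ = (4.9370·0.124129 − 0.059613·-1.3) / 0.064516 = 0.690322/0.064516 ≈ 10.7.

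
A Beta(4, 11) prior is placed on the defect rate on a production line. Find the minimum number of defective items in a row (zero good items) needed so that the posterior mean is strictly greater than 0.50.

k = 8

After k defective items and 0 good items the posterior is Beta(4+k, 11), with mean (4+k)/(4+11+k).
Set (4+k)/(15+k) > 0.50 and solve: k > (0.50·15 − 4)/(1 − 0.50) = 7.000.
The smallest integer exceeding 7.000 is 8, and checking k=8: (12)/(23) = 0.5217 > 0.50.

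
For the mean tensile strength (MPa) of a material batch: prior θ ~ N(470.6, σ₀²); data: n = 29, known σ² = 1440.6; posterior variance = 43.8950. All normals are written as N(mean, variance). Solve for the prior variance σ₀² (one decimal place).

σ₀² = 377.2

For the Normal–Normal model with known σ², precisions add: τ_n = τ₀ + n/σ².
So 1/σ₀² = 1/43.8950 − 29/1440.6 = 0.022782 − 0.020131 = 0.002651.
Hence σ₀² = 1/0.002651 ≈ 377.2.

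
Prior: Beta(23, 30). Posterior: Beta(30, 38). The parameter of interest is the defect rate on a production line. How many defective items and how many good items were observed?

Under Beta–binomial conjugacy the posterior parameters are (a+s, b+f).
So s = 30 − 23 = 7 and f = 38 − 30 = 8.

7 defective items and 8 good items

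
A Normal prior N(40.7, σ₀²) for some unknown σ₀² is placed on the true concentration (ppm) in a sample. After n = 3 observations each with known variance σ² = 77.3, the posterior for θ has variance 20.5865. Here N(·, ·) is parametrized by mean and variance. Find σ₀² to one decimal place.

σ₀² = 102.4

Posterior precision equals prior precision plus data precision: 1/σ_n² = 1/σ₀² + n/σ².
So 1/σ₀² = 1/20.5865 − 3/77.3 = 0.048576 − 0.038810 = 0.009766.
Hence σ₀² = 1/0.009766 ≈ 102.4.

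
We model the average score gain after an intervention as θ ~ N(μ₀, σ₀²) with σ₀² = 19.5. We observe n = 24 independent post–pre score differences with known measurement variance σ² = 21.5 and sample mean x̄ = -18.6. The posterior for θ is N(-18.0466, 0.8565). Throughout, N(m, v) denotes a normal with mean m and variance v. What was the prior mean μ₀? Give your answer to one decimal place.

With known observation variance, the Normal–Normal posterior has precision τ_n = τ₀ + n/σ² and mean μ_n = (τ₀μ₀ + (n/σ²)x̄)/τ_n.
Here τ₀ = 1/19.5 = 0.051282 and τ_data = 24/21.5 = 1.116279, so τ_n = 1.167561.
Rearranging for μ₀: μ₀ = (μ_n·τ_n − τ_data·x̄)/τ₀ = (-18.0466·1.167561 − 1.116279·-18.6) / 0.051282 = -0.307717/0.051282 ≈ -6.0.

μ₀ = -6.0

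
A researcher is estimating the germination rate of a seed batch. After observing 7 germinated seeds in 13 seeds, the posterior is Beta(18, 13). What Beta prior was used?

A Beta(a, b) prior with s successes and f failures in binomial data gives a Beta(a+s, b+f) posterior.
Subtract the data counts: 18−7=11, 13−6=7.

Beta(11, 7)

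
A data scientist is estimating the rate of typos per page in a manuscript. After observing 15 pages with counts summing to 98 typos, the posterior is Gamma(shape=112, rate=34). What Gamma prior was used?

Gamma(shape=14, rate=19)

Gamma–Poisson conjugacy: posterior shape = α + Σxᵢ, posterior rate = β + n.
So α = 112 − 98 = 14 and β = 34 − 15 = 19.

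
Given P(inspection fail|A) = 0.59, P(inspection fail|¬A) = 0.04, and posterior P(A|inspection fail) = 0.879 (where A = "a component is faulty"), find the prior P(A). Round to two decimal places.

P(A) = 0.33

In odds form, posterior odds = prior odds × likelihood ratio, so prior odds = posterior odds ÷ LR.
Posterior odds = 0.879/(1−0.879) = 7.2645. LR = 0.59/0.04 = 14.7500.
Prior odds = 7.2645/14.7500 = 0.4925, so P(A) = 0.4925/(1+0.4925) ≈ 0.33.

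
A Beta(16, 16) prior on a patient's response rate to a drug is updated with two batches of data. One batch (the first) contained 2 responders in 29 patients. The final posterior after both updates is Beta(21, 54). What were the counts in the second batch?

Because Beta–binomial updating is additive in the counts, the combined data contributed (α_post−α_prior, β_post−β_prior) successes and failures.
Total across both batches: 21−16=5 responders, 54−16=38 non-responders.
Subtract the first batch: 5−2=3 responders and 38−27=11 non-responders.

3 responders and 11 non-responders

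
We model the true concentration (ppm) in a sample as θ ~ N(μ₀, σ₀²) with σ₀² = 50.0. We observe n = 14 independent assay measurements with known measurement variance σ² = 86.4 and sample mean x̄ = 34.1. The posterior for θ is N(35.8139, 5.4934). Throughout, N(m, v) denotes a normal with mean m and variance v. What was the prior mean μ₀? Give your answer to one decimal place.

The posterior mean is a precision-weighted average: μ_n = (τ₀μ₀ + τ_data·x̄)/(τ₀+τ_data), with τ₀=1/σ₀² and τ_data=n/σ².
Here τ₀ = 1/50.0 = 0.020000 and τ_data = 14/86.4 = 0.162037, so τ_n = 0.182037.
Rearranging for μ₀: μ₀ = (μ_n·τ_n − τ_data·x̄)/τ₀ = (35.8139·0.182037 − 0.162037·34.1) / 0.020000 = 0.993993/0.020000 ≈ 49.7.

μ₀ = 49.7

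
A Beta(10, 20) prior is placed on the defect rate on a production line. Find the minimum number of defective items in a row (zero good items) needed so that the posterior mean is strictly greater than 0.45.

k = 7

After k defective items and 0 good items the posterior is Beta(10+k, 20), with mean (10+k)/(10+20+k).
Set (10+k)/(30+k) > 0.45 and solve: k > (0.45·30 − 10)/(1 − 0.45) = 6.364.
The smallest integer exceeding 6.364 is 7.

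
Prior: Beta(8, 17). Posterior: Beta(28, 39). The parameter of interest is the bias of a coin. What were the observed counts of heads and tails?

Beta is conjugate to the binomial likelihood: posterior = Beta(a+s, b+f).
So s = 28 − 8 = 20 and f = 39 − 17 = 22.

20 heads and 22 tails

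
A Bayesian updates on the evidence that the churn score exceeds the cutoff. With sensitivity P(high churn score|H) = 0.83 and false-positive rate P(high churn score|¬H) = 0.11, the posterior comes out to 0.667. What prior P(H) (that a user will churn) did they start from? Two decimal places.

Bayes' rule in odds form gives O(H|E) = O(H)·[P(E|H)/P(E|¬H)], hence O(H) = O(H|E)/LR.
Posterior odds = 0.667/(1−0.667) = 2.0030. LR = 0.83/0.11 = 7.5455.
Prior odds = 2.0030/7.5455 = 0.2655, so P(H) = 0.2655/(1+0.2655) ≈ 0.21.

P(H) = 0.21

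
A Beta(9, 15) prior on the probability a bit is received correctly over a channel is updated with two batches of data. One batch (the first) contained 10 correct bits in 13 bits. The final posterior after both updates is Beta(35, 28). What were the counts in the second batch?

16 correct bits and 10 errors

Because Beta–binomial updating is additive in the counts, the combined data contributed (α_post−α_prior, β_post−β_prior) successes and failures.
Total across both batches: 35−9=26 correct bits, 28−15=13 errors.
Subtract the first batch: 26−10=16 correct bits and 13−3=10 errors.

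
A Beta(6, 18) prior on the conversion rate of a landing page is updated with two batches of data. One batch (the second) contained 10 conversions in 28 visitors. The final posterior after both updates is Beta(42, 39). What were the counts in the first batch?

Because Beta–binomial updating is additive in the counts, the combined data contributed (α_post−α_prior, β_post−β_prior) successes and failures.
Total across both batches: 42−6=36 conversions, 39−18=21 bounces.
Subtract the second batch: 36−10=26 conversions and 21−18=3 bounces.

26 conversions and 3 bounces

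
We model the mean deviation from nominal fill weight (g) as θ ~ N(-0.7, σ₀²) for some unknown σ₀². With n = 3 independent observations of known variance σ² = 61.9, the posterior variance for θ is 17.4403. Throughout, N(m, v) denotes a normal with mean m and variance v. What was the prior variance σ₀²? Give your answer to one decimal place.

σ₀² = 112.7

For the Normal–Normal model with known σ², precisions add: τ_n = τ₀ + n/σ².
So 1/σ₀² = 1/17.4403 − 3/61.9 = 0.057338 − 0.048465 = 0.008873.
Hence σ₀² = 1/0.008873 ≈ 112.7.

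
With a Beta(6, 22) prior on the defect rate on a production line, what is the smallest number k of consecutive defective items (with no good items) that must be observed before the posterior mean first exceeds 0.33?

After k defective items and 0 good items the posterior is Beta(6+k, 22), with mean (6+k)/(6+22+k).
Set (6+k)/(28+k) > 0.33 and solve: k > (0.33·28 − 6)/(1 − 0.33) = 4.836.
The smallest integer exceeding 4.836 is 5.

k = 5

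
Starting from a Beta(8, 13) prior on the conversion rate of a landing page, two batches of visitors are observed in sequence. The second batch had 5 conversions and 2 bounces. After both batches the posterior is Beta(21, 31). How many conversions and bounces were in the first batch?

Sequential conjugate updates are equivalent to a single update on the pooled data, so total successes = posterior α − prior α and total failures = posterior β − prior β.
Total across both batches: 21−8=13 conversions, 31−13=18 bounces.
Subtract the second batch: 13−5=8 conversions and 18−2=16 bounces.

8 conversions and 16 bounces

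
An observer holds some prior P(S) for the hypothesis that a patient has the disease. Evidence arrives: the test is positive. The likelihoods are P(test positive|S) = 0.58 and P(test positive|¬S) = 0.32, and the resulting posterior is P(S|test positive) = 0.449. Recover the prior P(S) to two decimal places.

Bayes' rule in odds form gives O(S|E) = O(S)·[P(E|S)/P(E|¬S)], hence O(S) = O(S|E)/LR.
Posterior odds = 0.449/(1−0.449) = 0.8149. LR = 0.58/0.32 = 1.8125.
Prior odds = 0.8149/1.8125 = 0.4496, so P(S) = 0.4496/(1+0.4496) ≈ 0.31.

P(S) = 0.31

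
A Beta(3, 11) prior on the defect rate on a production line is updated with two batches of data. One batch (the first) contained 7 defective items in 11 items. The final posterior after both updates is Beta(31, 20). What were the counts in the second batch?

Because Beta–binomial updating is additive in the counts, the combined data contributed (α_post−α_prior, β_post−β_prior) successes and failures.
Total across both batches: 31−3=28 defective items, 20−11=9 good items.
Subtract the first batch: 28−7=21 defective items and 9−4=5 good items.

21 defective items and 5 good items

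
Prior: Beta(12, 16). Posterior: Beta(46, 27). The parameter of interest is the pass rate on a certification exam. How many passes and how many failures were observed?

34 passes and 11 failures

Beta is conjugate to the binomial likelihood: posterior = Beta(α+s, β+f).
So s = 46 − 12 = 34 and f = 27 − 16 = 11.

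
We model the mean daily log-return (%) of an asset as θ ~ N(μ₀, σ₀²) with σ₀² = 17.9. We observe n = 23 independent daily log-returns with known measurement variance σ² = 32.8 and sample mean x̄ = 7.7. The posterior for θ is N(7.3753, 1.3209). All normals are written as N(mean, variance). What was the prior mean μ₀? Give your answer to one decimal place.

μ₀ = 3.3

The posterior mean is a precision-weighted average: μ_n = (τ₀μ₀ + τ_data·x̄)/(τ₀+τ_data), with τ₀=1/σ₀² and τ_data=n/σ².
Here τ₀ = 1/17.9 = 0.055866 and τ_data = 23/32.8 = 0.701220, so τ_n = 0.757086.
Rearranging for μ₀: μ₀ = (μ_n·τ_n − τ_data·x̄)/τ₀ = (7.3753·0.757086 − 0.701220·7.7) / 0.055866 = 0.184342/0.055866 ≈ 3.3.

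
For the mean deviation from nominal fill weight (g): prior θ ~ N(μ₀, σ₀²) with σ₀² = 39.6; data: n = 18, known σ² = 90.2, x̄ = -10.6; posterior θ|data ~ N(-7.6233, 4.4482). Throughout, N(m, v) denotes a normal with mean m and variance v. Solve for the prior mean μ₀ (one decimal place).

μ₀ = 15.9

The posterior mean is a precision-weighted average: μ_n = (τ₀μ₀ + τ_data·x̄)/(τ₀+τ_data), with τ₀=1/σ₀² and τ_data=n/σ².
Here τ₀ = 1/39.6 = 0.025253 and τ_data = 18/90.2 = 0.199557, so τ_n = 0.224810.
Rearranging for μ₀: μ₀ = (μ_n·τ_n − τ_data·x̄)/τ₀ = (-7.6233·0.224810 − 0.199557·-10.6) / 0.025253 = 0.401510/0.025253 ≈ 15.9.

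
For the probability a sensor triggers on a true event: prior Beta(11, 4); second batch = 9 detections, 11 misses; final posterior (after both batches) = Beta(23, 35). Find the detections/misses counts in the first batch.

Because Beta–binomial updating is additive in the counts, the combined data contributed (α_post−α_prior, β_post−β_prior) successes and failures.
Total across both batches: 23−11=12 detections, 35−4=31 misses.
Subtract the second batch: 12−9=3 detections and 31−11=20 misses.

3 detections and 20 misses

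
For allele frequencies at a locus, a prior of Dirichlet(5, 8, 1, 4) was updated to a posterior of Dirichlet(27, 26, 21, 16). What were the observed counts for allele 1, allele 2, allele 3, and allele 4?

counts (22, 18, 20, 12)

For a Dirichlet(α) prior with multinomial counts c, the posterior is Dirichlet(α + c) componentwise.
Counts are posterior − prior componentwise: 27−5=22, 26−8=18, 21−1=20, 16−4=12.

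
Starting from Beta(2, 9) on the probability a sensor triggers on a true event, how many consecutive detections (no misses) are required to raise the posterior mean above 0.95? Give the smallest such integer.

After k detections and 0 misses the posterior is Beta(2+k, 9), with mean (2+k)/(2+9+k).
Set (2+k)/(11+k) > 0.95 and solve: k > (0.95·11 − 2)/(1 − 0.95) = 169.000.
The smallest integer exceeding 169.000 is 170.

k = 170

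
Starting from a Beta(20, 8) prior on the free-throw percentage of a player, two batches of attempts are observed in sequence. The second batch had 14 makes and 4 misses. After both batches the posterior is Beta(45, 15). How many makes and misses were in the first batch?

Sequential conjugate updates are equivalent to a single update on the pooled data, so total successes = posterior α − prior α and total failures = posterior β − prior β.
Total across both batches: 45−20=25 makes, 15−8=7 misses.
Subtract the second batch: 25−14=11 makes and 7−4=3 misses.

11 makes and 3 misses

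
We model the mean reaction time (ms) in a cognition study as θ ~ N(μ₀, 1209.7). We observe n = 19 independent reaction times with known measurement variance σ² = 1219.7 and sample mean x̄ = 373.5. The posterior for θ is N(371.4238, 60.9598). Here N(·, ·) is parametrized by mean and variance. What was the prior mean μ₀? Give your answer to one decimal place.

μ₀ = 332.3

With known observation variance, the Normal–Normal posterior has precision τ_n = τ₀ + n/σ² and mean μ_n = (τ₀μ₀ + (n/σ²)x̄)/τ_n.
Here τ₀ = 1/1209.7 = 0.000827 and τ_data = 19/1219.7 = 0.015578, so τ_n = 0.016405.
Rearranging for μ₀: μ₀ = (μ_n·τ_n − τ_data·x̄)/τ₀ = (371.4238·0.016405 − 0.015578·373.5) / 0.000827 = 0.274824/0.000827 ≈ 332.3.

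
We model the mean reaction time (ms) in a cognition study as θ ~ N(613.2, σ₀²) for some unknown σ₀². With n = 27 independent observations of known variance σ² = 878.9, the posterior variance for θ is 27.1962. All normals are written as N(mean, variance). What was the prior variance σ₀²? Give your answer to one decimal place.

Posterior precision equals prior precision plus data precision: 1/σ_n² = 1/σ₀² + n/σ².
So 1/σ₀² = 1/27.1962 − 27/878.9 = 0.036770 − 0.030720 = 0.006050.
Hence σ₀² = 1/0.006050 ≈ 165.3.

σ₀² = 165.3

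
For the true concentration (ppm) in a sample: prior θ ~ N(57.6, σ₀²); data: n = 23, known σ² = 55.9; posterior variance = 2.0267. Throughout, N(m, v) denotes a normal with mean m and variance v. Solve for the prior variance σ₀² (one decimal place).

σ₀² = 12.2

Posterior precision equals prior precision plus data precision: 1/σ_n² = 1/σ₀² + n/σ².
So 1/σ₀² = 1/2.0267 − 23/55.9 = 0.493413 − 0.411449 = 0.081964.
Hence σ₀² = 1/0.081964 ≈ 12.2.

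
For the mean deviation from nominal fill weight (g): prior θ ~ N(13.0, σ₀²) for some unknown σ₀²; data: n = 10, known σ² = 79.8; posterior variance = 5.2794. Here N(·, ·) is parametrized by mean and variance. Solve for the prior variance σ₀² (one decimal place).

For the Normal–Normal model with known σ², precisions add: τ_n = τ₀ + n/σ².
So 1/σ₀² = 1/5.2794 − 10/79.8 = 0.189415 − 0.125313 = 0.064102.
Hence σ₀² = 1/0.064102 ≈ 15.6.

σ₀² = 15.6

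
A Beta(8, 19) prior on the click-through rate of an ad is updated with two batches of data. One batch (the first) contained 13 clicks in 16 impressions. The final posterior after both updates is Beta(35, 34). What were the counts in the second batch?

Because Beta–binomial updating is additive in the counts, the combined data contributed (α_post−α_prior, β_post−β_prior) successes and failures.
Total across both batches: 35−8=27 clicks, 34−19=15 non-clicks.
Subtract the first batch: 27−13=14 clicks and 15−3=12 non-clicks.

14 clicks and 12 non-clicks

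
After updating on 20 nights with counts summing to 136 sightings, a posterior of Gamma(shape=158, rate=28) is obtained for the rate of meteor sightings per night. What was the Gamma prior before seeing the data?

Gamma(shape=22, rate=8)

A Gamma(α, β) prior (rate parametrization) on a Poisson rate with n observations summing to S gives posterior Gamma(α+S, β+n).
So α = 158 − 136 = 22 and β = 28 − 20 = 8.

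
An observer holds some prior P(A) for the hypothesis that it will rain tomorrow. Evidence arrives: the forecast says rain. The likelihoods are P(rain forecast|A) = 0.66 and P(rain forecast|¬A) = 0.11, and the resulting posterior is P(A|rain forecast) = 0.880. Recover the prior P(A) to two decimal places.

P(A) = 0.55

Bayes' rule in odds form gives O(A|E) = O(A)·[P(E|A)/P(E|¬A)], hence O(A) = O(A|E)/LR.
Posterior odds = 0.880/(1−0.880) = 7.3333. LR = 0.66/0.11 = 6.0000.
Prior odds = 7.3333/6.0000 = 1.2222, so P(A) = 1.2222/(1+1.2222) ≈ 0.55.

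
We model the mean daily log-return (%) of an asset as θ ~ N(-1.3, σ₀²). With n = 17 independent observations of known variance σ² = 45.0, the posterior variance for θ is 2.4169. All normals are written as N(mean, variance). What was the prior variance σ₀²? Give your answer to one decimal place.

σ₀² = 27.8

Posterior precision equals prior precision plus data precision: 1/σ_n² = 1/σ₀² + n/σ².
So 1/σ₀² = 1/2.4169 − 17/45.0 = 0.413753 − 0.377778 = 0.035975.
Hence σ₀² = 1/0.035975 ≈ 27.8.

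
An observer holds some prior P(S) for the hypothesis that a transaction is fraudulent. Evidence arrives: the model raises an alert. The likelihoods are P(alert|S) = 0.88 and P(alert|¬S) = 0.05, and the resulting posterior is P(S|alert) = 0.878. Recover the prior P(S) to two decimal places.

P(S) = 0.29

In odds form, posterior odds = prior odds × likelihood ratio, so prior odds = posterior odds ÷ LR.
Posterior odds = 0.878/(1−0.878) = 7.1967. LR = 0.88/0.05 = 17.6000.
Prior odds = 7.1967/17.6000 = 0.4089, so P(S) = 0.4089/(1+0.4089) ≈ 0.29.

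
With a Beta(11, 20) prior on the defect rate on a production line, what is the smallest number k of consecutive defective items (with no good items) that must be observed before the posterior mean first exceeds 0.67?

k = 30

After k defective items and 0 good items the posterior is Beta(11+k, 20), with mean (11+k)/(11+20+k).
Set (11+k)/(31+k) > 0.67 and solve: k > (0.67·31 − 11)/(1 − 0.67) = 29.606.
The smallest integer exceeding 29.606 is 30.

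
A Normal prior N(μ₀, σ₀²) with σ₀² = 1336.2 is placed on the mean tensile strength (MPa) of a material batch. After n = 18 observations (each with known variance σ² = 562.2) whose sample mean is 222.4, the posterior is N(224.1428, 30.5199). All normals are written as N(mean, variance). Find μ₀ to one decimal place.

With known observation variance, the Normal–Normal posterior has precision τ_n = τ₀ + n/σ² and mean μ_n = (τ₀μ₀ + (n/σ²)x̄)/τ_n.
Here τ₀ = 1/1336.2 = 0.000748 and τ_data = 18/562.2 = 0.032017, so τ_n = 0.032765.
Rearranging for μ₀: μ₀ = (μ_n·τ_n − τ_data·x̄)/τ₀ = (224.1428·0.032765 − 0.032017·222.4) / 0.000748 = 0.223458/0.000748 ≈ 298.7.

μ₀ = 298.7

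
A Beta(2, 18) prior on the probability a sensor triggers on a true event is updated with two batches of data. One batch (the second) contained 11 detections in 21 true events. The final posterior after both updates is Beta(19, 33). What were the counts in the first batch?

Sequential conjugate updates are equivalent to a single update on the pooled data, so total successes = posterior α − prior α and total failures = posterior β − prior β.
Total across both batches: 19−2=17 detections, 33−18=15 misses.
Subtract the second batch: 17−11=6 detections and 15−10=5 misses.

6 detections and 5 misses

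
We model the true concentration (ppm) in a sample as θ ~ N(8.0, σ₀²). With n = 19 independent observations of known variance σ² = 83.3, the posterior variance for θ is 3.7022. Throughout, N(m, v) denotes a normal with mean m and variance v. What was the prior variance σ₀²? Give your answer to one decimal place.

σ₀² = 23.8

Posterior precision equals prior precision plus data precision: 1/σ_n² = 1/σ₀² + n/σ².
So 1/σ₀² = 1/3.7022 − 19/83.3 = 0.270110 − 0.228091 = 0.042019.
Hence σ₀² = 1/0.042019 ≈ 23.8.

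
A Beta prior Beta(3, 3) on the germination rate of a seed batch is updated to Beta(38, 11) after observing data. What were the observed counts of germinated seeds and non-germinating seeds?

Beta is conjugate to the binomial likelihood: posterior = Beta(a+s, b+f).
So s = 38 − 3 = 35 and f = 11 − 3 = 8.

35 germinated seeds and 8 non-germinating seeds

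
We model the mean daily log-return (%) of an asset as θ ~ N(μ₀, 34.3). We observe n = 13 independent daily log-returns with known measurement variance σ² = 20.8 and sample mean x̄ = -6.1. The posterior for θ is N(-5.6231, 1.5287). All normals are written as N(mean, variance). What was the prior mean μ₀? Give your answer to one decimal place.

The posterior mean is a precision-weighted average: μ_n = (τ₀μ₀ + τ_data·x̄)/(τ₀+τ_data), with τ₀=1/σ₀² and τ_data=n/σ².
Here τ₀ = 1/34.3 = 0.029155 and τ_data = 13/20.8 = 0.625000, so τ_n = 0.654155.
Rearranging for μ₀: μ₀ = (μ_n·τ_n − τ_data·x̄)/τ₀ = (-5.6231·0.654155 − 0.625000·-6.1) / 0.029155 = 0.134121/0.029155 ≈ 4.6.

μ₀ = 4.6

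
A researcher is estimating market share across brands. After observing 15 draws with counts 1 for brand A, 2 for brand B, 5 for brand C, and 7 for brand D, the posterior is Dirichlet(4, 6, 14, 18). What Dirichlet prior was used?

For a Dirichlet(α) prior with multinomial counts c, the posterior is Dirichlet(α + c) componentwise.
Subtract each count from the matching posterior parameter: 4−1=3, 6−2=4, 14−5=9, 18−7=11.

Dirichlet(3, 4, 9, 11)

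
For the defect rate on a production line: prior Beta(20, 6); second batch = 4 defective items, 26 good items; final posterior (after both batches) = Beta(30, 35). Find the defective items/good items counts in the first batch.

6 defective items and 3 good items

Sequential conjugate updates are equivalent to a single update on the pooled data, so total successes = posterior α − prior α and total failures = posterior β − prior β.
Total across both batches: 30−20=10 defective items, 35−6=29 good items.
Subtract the second batch: 10−4=6 defective items and 29−26=3 good items.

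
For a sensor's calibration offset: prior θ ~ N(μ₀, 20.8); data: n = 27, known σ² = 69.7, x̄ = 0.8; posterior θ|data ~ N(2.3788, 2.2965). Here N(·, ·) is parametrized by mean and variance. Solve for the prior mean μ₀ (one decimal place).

The posterior mean is a precision-weighted average: μ_n = (τ₀μ₀ + τ_data·x̄)/(τ₀+τ_data), with τ₀=1/σ₀² and τ_data=n/σ².
Here τ₀ = 1/20.8 = 0.048077 and τ_data = 27/69.7 = 0.387374, so τ_n = 0.435451.
Rearranging for μ₀: μ₀ = (μ_n·τ_n − τ_data·x̄)/τ₀ = (2.3788·0.435451 − 0.387374·0.8) / 0.048077 = 0.725952/0.048077 ≈ 15.1.

μ₀ = 15.1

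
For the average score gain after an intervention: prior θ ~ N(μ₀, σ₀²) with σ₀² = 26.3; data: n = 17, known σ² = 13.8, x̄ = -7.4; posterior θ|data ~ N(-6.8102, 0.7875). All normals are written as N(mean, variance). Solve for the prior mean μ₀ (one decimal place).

With known observation variance, the Normal–Normal posterior has precision τ_n = τ₀ + n/σ² and mean μ_n = (τ₀μ₀ + (n/σ²)x̄)/τ_n.
Here τ₀ = 1/26.3 = 0.038023 and τ_data = 17/13.8 = 1.231884, so τ_n = 1.269907.
Rearranging for μ₀: μ₀ = (μ_n·τ_n − τ_data·x̄)/τ₀ = (-6.8102·1.269907 − 1.231884·-7.4) / 0.038023 = 0.467621/0.038023 ≈ 12.3.

μ₀ = 12.3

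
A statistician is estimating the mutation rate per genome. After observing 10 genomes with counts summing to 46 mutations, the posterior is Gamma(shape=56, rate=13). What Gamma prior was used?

Gamma(shape=10, rate=3)

A Gamma(α, β) prior (rate parametrization) on a Poisson rate with n observations summing to S gives posterior Gamma(α+S, β+n).
So α = 56 − 46 = 10 and β = 13 − 10 = 3.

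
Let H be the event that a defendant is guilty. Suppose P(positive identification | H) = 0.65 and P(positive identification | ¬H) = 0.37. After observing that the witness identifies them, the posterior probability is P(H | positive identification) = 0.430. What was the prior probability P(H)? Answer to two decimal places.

In odds form, posterior odds = prior odds × likelihood ratio, so prior odds = posterior odds ÷ LR.
Posterior odds = 0.430/(1−0.430) = 0.7544. LR = 0.65/0.37 = 1.7568.
Prior odds = 0.7544/1.7568 = 0.4294, so P(H) = 0.4294/(1+0.4294) ≈ 0.30.

P(H) = 0.30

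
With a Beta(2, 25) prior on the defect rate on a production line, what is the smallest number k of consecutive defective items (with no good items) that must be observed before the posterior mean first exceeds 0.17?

After k defective items and 0 good items the posterior is Beta(2+k, 25), with mean (2+k)/(2+25+k).
Set (2+k)/(27+k) > 0.17 and solve: k > (0.17·27 − 2)/(1 − 0.17) = 3.120.
The smallest integer exceeding 3.120 is 4.

k = 4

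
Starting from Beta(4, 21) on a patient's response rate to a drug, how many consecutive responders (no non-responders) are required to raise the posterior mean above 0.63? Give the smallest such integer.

k = 32

After k responders and 0 non-responders the posterior is Beta(4+k, 21), with mean (4+k)/(4+21+k).
Set (4+k)/(25+k) > 0.63 and solve: k > (0.63·25 − 4)/(1 − 0.63) = 31.757.
The smallest integer exceeding 31.757 is 32, and checking k=32: (36)/(57) = 0.6316 > 0.63.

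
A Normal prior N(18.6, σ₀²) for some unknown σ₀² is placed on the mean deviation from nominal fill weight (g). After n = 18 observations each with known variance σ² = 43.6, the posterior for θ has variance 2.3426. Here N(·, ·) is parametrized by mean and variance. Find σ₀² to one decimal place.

For the Normal–Normal model with known σ², precisions add: τ_n = τ₀ + n/σ².
So 1/σ₀² = 1/2.3426 − 18/43.6 = 0.426876 − 0.412844 = 0.014032.
Hence σ₀² = 1/0.014032 ≈ 71.3.

σ₀² = 71.3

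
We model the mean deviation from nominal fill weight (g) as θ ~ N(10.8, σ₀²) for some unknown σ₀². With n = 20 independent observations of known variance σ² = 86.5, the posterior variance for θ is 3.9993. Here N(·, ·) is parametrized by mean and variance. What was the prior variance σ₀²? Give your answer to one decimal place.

Posterior precision equals prior precision plus data precision: 1/σ_n² = 1/σ₀² + n/σ².
So 1/σ₀² = 1/3.9993 − 20/86.5 = 0.250044 − 0.231214 = 0.018830.
Hence σ₀² = 1/0.018830 ≈ 53.1.

σ₀² = 53.1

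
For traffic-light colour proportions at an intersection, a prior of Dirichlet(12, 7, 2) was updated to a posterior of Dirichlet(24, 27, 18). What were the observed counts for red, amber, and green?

For a Dirichlet(α) prior with multinomial counts c, the posterior is Dirichlet(α + c) componentwise.
Counts are posterior − prior componentwise: 24−12=12, 27−7=20, 18−2=16.

counts (12, 20, 16)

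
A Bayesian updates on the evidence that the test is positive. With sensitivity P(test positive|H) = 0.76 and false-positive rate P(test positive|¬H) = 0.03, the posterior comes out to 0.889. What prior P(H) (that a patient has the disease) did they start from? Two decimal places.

P(H) = 0.24

Bayes' rule in odds form gives O(H|E) = O(H)·[P(E|H)/P(E|¬H)], hence O(H) = O(H|E)/LR.
Posterior odds = 0.889/(1−0.889) = 8.0090. LR = 0.76/0.03 = 25.3333.
Prior odds = 8.0090/25.3333 = 0.3161, so P(H) = 0.3161/(1+0.3161) ≈ 0.24.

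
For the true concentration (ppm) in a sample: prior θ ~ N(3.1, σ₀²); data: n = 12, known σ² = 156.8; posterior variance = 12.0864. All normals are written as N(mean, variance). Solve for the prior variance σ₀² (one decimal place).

σ₀² = 161.1

For the Normal–Normal model with known σ², precisions add: τ_n = τ₀ + n/σ².
So 1/σ₀² = 1/12.0864 − 12/156.8 = 0.082738 − 0.076531 = 0.006207.
Hence σ₀² = 1/0.006207 ≈ 161.1.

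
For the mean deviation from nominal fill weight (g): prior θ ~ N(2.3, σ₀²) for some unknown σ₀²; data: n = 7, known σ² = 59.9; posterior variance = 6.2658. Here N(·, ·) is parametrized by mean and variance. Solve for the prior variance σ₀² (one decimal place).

σ₀² = 23.4

Posterior precision equals prior precision plus data precision: 1/σ_n² = 1/σ₀² + n/σ².
So 1/σ₀² = 1/6.2658 − 7/59.9 = 0.159597 − 0.116861 = 0.042736.
Hence σ₀² = 1/0.042736 ≈ 23.4.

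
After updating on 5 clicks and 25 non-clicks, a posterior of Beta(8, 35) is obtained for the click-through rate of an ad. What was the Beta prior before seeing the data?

Beta(3, 10)

Beta is conjugate to the binomial likelihood: posterior = Beta(a+s, b+f).
So a = 8 − 5 = 3 and b = 35 − 25 = 10.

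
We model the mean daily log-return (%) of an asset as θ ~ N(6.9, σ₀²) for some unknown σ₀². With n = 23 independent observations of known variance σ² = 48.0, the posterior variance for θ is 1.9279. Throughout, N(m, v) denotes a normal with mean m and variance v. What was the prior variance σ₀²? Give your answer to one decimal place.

Posterior precision equals prior precision plus data precision: 1/σ_n² = 1/σ₀² + n/σ².
So 1/σ₀² = 1/1.9279 − 23/48.0 = 0.518699 − 0.479167 = 0.039532.
Hence σ₀² = 1/0.039532 ≈ 25.3.

σ₀² = 25.3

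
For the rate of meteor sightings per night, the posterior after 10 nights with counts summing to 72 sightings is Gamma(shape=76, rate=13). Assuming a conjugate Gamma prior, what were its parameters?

Gamma(shape=4, rate=3)

Gamma–Poisson conjugacy: posterior shape = α + Σxᵢ, posterior rate = β + n.
So α = 76 − 72 = 4 and β = 13 − 10 = 3.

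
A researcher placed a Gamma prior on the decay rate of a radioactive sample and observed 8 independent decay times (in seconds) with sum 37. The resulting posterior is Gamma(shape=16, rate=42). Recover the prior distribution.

Gamma–exponential conjugacy: posterior shape = α + n, posterior rate = β + Σtᵢ.
So α = 16 − 8 = 8 and β = 42 − 37 = 5.

Gamma(shape=8, rate=5)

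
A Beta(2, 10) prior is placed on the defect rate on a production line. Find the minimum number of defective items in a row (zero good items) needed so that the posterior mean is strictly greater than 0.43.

k = 6

After k defective items and 0 good items the posterior is Beta(2+k, 10), with mean (2+k)/(2+10+k).
Set (2+k)/(12+k) > 0.43 and solve: k > (0.43·12 − 2)/(1 − 0.43) = 5.544.
The smallest integer exceeding 5.544 is 6.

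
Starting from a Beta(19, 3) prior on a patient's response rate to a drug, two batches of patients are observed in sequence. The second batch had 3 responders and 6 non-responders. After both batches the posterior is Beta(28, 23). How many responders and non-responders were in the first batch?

6 responders and 14 non-responders

Sequential conjugate updates are equivalent to a single update on the pooled data, so total successes = posterior α − prior α and total failures = posterior β − prior β.
Total across both batches: 28−19=9 responders, 23−3=20 non-responders.
Subtract the second batch: 9−3=6 responders and 20−6=14 non-responders.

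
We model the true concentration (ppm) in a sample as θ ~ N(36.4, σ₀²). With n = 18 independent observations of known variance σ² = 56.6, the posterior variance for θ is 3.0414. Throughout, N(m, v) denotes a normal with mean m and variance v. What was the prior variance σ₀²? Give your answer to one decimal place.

Posterior precision equals prior precision plus data precision: 1/σ_n² = 1/σ₀² + n/σ².
So 1/σ₀² = 1/3.0414 − 18/56.6 = 0.328796 − 0.318021 = 0.010775.
Hence σ₀² = 1/0.010775 ≈ 92.8.

σ₀² = 92.8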